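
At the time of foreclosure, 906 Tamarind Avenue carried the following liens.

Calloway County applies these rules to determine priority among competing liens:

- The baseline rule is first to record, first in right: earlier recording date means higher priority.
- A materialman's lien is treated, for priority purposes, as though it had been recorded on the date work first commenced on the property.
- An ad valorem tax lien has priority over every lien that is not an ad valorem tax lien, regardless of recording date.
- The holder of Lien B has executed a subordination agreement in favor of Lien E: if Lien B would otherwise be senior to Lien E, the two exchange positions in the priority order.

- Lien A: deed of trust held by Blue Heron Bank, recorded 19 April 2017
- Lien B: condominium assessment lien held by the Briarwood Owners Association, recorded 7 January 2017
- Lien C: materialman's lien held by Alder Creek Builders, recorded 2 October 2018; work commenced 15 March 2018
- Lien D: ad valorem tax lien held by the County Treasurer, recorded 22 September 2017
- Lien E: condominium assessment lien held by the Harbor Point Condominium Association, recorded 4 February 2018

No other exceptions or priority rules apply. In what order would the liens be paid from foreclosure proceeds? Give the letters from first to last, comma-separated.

D, E, A, B, C

First, effective dates: C's effective date is 15 March 2018, when work began.
As an ad valorem tax lien, D is senior to every other lien.
The other liens, earliest effective date first: B (7 January 2017), A (19 April 2017), E (4 February 2018), C (15 March 2018).
B would otherwise be senior to E, so under the subordination agreement B and E exchange positions.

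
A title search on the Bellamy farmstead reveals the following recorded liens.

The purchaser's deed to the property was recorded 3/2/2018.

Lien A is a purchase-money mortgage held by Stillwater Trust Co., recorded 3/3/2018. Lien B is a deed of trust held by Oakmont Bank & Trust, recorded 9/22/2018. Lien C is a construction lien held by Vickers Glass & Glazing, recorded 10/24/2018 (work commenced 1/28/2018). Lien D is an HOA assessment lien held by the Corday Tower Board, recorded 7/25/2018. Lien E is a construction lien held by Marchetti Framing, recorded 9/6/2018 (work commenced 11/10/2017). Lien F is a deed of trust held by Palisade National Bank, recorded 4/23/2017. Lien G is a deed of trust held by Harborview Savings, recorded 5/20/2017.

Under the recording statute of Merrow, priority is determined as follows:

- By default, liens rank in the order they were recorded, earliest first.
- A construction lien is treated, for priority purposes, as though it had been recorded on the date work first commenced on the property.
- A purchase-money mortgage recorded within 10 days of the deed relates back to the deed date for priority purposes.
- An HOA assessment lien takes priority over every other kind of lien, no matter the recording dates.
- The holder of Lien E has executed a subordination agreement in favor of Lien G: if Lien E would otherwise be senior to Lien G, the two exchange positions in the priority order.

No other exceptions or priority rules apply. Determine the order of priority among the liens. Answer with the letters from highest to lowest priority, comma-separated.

Effective dates after the stated exceptions: A was recorded within the 10-day window, so its effective date is the deed date 3/2/2018; C relates back to 1/28/2018 (work commenced); E relates back to 11/10/2017 (work commenced).
As an HOA assessment lien, D is senior to every other lien.
Remaining liens by effective date: F (4/23/2017), G (5/20/2017), E (11/10/2017), C (1/28/2018), A (3/2/2018), B (9/22/2018).
E already ranks below G; the subordination has no effect.

D, F, G, E, C, A, B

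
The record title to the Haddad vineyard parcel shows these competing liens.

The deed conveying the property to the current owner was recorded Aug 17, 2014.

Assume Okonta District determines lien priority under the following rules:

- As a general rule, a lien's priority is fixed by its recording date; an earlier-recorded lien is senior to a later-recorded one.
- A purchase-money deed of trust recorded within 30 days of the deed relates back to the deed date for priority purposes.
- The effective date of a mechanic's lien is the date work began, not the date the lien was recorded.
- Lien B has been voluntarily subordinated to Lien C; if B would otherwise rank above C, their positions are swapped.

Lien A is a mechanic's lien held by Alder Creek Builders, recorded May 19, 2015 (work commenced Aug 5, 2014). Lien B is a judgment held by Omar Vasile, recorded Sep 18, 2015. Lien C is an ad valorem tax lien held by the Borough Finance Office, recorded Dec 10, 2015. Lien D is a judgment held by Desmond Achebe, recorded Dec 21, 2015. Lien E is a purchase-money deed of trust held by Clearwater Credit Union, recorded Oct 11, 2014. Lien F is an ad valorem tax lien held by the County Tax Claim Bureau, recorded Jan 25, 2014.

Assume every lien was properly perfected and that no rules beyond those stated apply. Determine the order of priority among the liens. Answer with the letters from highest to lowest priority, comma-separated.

F, A, E, C, B, D

Adjusting effective dates: A relates back to Aug 5, 2014 (work commenced); E missed the 30-day window (55 days after the deed), so its recording date stands.
Ordering by effective date: F (Jan 25, 2014), A (Aug 5, 2014), E (Oct 11, 2014), B (Sep 18, 2015), C (Dec 10, 2015), D (Dec 21, 2015).
Because B would otherwise rank above C, the subordination swaps them.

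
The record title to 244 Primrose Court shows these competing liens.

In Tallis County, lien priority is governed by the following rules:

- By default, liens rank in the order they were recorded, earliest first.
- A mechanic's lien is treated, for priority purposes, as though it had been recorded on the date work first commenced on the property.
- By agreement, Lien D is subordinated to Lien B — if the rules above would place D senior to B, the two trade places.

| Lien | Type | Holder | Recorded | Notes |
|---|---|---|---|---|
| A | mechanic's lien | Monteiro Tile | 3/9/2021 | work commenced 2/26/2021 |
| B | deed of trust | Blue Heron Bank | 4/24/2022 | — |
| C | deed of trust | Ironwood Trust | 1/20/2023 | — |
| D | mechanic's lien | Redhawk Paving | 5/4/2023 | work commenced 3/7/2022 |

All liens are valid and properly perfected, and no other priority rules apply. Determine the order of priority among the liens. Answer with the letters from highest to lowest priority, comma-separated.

First, effective dates: A's effective date is 2/26/2021, when work began; D's effective date is 3/7/2022, when work began.
By effective date: A (2/26/2021), D (3/7/2022), B (4/24/2022), C (1/20/2023).
Because D would otherwise rank above B, the subordination swaps them.

A, B, D, C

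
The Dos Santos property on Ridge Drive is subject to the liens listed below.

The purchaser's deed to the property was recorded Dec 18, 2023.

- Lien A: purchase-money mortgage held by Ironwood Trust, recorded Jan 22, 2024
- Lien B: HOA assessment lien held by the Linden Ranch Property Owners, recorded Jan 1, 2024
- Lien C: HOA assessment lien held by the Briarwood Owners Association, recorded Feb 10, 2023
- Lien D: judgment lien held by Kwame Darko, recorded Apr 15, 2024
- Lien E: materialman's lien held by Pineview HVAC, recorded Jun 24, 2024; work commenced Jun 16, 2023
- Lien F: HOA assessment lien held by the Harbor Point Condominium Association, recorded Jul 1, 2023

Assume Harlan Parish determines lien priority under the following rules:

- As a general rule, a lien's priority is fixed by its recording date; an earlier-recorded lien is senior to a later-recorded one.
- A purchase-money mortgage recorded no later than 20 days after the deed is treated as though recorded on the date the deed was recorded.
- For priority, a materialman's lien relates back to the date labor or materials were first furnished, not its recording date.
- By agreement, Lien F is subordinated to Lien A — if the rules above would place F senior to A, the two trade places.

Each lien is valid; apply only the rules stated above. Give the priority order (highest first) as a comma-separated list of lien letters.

Effective dates: A was recorded 35 days after the deed — beyond 20 days — so no relation-back applies; E relates back to Jun 16, 2023 (work commenced).
Ordering by effective date: C (Feb 10, 2023), E (Jun 16, 2023), F (Jul 1, 2023), B (Jan 1, 2024), A (Jan 22, 2024), D (Apr 15, 2024).
Because F would otherwise rank above A, the subordination swaps them.

C, E, A, B, F, D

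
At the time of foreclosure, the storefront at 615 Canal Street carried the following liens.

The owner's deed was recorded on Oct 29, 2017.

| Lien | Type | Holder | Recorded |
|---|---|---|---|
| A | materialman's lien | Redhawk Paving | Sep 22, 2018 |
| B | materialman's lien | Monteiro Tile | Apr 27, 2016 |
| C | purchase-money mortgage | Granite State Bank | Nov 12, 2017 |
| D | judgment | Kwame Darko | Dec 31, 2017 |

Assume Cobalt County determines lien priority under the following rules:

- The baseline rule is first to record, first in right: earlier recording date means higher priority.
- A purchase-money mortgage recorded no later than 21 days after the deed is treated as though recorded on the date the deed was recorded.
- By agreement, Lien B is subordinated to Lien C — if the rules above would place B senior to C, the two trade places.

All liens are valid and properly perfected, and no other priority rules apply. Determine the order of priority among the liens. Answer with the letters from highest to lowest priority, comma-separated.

Effective dates after the stated exceptions: C relates back to the deed date Oct 29, 2017.
Ordering by effective date: B (Apr 27, 2016), C (Oct 29, 2017), D (Dec 31, 2017), A (Sep 22, 2018).
The subordination applies — B was senior to C — so B and C swap.

C, B, D, A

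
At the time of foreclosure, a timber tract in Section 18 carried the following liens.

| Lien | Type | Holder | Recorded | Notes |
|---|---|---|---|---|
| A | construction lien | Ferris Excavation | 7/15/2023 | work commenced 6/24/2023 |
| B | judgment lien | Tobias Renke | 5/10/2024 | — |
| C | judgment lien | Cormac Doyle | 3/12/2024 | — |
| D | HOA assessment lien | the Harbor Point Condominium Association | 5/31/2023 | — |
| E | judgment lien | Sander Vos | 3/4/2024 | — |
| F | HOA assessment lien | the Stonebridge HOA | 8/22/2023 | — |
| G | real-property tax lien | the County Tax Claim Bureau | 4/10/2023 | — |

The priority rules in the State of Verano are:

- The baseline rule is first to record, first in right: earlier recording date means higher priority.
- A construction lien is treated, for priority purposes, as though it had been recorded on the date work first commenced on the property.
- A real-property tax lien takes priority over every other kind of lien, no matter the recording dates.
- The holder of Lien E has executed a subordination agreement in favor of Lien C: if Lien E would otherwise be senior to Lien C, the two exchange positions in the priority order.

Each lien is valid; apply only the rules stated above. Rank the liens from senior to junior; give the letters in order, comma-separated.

First, effective dates: A is treated as recorded 6/24/2023, the work-commencement date.
G, as a real-property tax lien, has superpriority and ranks first.
Remaining liens by effective date: D (5/31/2023), A (6/24/2023), F (8/22/2023), E (3/4/2024), C (3/12/2024), B (5/10/2024).
E would otherwise be senior to C, so under the subordination agreement E and C exchange positions.

G, D, A, F, C, E, B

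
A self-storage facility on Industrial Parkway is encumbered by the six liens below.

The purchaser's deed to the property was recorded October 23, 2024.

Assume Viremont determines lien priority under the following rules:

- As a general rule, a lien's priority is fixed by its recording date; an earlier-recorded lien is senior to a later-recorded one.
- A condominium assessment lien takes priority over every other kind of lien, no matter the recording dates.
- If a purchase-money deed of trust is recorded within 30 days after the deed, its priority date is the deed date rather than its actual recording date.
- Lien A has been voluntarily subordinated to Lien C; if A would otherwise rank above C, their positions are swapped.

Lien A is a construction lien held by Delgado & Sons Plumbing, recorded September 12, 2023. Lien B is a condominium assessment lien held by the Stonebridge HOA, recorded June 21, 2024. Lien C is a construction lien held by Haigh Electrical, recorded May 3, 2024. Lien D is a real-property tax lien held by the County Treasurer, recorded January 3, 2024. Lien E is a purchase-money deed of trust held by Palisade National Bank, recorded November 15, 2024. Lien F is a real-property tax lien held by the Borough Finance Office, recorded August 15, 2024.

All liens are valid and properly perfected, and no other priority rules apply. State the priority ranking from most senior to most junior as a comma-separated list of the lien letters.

B, C, D, A, F, E

First, effective dates: E was recorded within the 30-day window, so its effective date is the deed date October 23, 2024.
B is a condominium assessment lien and takes priority over every other lien.
The other liens, earliest effective date first: A (September 12, 2023), D (January 3, 2024), C (May 3, 2024), F (August 15, 2024), E (October 23, 2024).
A is senior to C before the subordination, so the two trade places.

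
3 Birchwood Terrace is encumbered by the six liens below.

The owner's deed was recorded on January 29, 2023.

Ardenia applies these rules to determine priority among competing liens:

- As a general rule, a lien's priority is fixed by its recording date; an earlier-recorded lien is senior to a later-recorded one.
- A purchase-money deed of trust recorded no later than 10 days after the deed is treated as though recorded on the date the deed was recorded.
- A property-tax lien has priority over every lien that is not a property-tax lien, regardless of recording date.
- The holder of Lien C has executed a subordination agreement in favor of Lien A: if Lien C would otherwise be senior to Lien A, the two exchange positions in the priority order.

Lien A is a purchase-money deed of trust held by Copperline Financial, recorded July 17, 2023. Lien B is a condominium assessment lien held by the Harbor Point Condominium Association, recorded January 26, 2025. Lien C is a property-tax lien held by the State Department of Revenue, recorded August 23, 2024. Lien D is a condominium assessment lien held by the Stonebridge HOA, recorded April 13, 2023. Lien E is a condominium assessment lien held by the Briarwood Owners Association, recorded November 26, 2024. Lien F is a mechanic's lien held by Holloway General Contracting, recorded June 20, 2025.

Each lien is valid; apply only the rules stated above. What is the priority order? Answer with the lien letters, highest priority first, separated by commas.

Adjusting effective dates: A was recorded 169 days after the deed, outside the 10-day window, so it keeps its recording date.
C is a property-tax lien and takes priority over every other lien.
Remaining liens by effective date: D (April 13, 2023), A (July 17, 2023), E (November 26, 2024), B (January 26, 2025), F (June 20, 2025).
C would otherwise be senior to A, so under the subordination agreement C and A exchange positions.

A, D, C, E, B, F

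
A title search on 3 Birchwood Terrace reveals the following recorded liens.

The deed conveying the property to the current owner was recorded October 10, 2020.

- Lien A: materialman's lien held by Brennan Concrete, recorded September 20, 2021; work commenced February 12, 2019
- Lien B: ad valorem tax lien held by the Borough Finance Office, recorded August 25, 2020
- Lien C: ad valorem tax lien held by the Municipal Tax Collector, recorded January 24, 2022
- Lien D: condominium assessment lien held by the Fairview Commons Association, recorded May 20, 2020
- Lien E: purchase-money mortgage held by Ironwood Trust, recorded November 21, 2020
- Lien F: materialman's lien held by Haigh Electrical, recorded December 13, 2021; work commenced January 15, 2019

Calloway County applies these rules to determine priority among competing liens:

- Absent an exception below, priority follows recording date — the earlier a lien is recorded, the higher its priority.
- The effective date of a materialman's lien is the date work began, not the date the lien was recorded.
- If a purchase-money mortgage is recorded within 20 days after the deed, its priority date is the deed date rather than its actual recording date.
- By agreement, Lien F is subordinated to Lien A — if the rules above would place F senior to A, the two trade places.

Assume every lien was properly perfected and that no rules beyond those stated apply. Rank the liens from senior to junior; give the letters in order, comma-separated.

A, F, D, B, E, C

Adjusting effective dates: A's effective date is February 12, 2019, when work began; E was recorded 42 days after the deed, outside the 20-day window, so it keeps its recording date; F is treated as recorded January 15, 2019, the work-commencement date.
By effective date, earliest first: F (January 15, 2019), A (February 12, 2019), D (May 20, 2020), B (August 25, 2020), E (November 21, 2020), C (January 24, 2022).
The subordination applies — F was senior to A — so F and A swap.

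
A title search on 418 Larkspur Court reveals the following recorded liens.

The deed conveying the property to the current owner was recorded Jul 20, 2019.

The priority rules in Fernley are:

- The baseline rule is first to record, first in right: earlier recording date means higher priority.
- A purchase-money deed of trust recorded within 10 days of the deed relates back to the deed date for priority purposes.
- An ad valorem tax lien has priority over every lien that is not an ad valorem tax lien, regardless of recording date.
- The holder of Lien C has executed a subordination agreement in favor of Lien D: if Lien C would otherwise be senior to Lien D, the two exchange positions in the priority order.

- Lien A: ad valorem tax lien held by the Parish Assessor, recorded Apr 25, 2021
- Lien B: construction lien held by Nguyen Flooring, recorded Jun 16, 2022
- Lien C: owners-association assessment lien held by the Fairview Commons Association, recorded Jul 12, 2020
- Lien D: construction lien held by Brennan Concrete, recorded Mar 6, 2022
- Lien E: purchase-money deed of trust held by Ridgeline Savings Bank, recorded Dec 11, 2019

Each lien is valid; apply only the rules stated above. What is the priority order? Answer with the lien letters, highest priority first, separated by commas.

A, E, D, C, B

Adjusting effective dates: E missed the 10-day window (144 days after the deed), so its recording date stands.
A, as an ad valorem tax lien, has superpriority and ranks first.
The other liens, earliest effective date first: E (Dec 11, 2019), C (Jul 12, 2020), D (Mar 6, 2022), B (Jun 16, 2022).
Because C would otherwise rank above D, the subordination swaps them.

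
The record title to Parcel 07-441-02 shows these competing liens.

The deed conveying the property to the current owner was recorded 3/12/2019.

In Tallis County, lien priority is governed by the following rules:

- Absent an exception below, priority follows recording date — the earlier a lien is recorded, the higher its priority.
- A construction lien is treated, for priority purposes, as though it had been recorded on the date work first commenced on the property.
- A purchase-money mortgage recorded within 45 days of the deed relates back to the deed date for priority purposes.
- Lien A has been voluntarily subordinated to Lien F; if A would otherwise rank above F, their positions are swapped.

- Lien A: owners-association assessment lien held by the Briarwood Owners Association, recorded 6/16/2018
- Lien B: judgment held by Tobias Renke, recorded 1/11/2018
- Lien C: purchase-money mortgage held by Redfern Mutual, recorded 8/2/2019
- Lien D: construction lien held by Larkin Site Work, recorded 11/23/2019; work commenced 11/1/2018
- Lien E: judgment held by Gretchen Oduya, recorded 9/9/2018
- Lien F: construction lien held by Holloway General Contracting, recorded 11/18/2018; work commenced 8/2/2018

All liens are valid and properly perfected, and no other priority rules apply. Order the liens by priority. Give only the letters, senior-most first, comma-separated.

Effective dates after the stated exceptions: C was recorded 143 days after the deed — beyond 45 days — so no relation-back applies; D's effective date is 11/1/2018, when work began; F's effective date is 8/2/2018, when work began.
By effective date, earliest first: B (1/11/2018), A (6/16/2018), F (8/2/2018), E (9/9/2018), D (11/1/2018), C (8/2/2019).
A is senior to F before the subordination, so the two trade places.

B, F, A, E, D, C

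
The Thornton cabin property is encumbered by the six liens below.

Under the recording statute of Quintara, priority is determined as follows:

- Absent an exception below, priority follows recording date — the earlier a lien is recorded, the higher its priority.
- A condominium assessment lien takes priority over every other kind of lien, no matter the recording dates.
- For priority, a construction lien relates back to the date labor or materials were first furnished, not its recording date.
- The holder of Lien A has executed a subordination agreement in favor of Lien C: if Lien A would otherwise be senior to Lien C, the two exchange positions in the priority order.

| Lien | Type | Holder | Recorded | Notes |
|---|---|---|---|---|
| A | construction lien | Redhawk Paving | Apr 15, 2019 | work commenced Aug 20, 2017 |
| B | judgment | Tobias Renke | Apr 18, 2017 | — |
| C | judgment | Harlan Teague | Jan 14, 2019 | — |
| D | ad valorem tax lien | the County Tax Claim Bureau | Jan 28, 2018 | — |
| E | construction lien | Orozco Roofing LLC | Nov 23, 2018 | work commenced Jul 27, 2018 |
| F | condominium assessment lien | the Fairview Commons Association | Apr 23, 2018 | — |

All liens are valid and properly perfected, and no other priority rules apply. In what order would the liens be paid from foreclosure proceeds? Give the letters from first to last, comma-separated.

First, effective dates: A relates back to Aug 20, 2017 (work commenced); E's effective date is Jul 27, 2018, when work began.
F, as a condominium assessment lien, has superpriority and ranks first.
Among the remaining liens, by effective date: B (Apr 18, 2017), A (Aug 20, 2017), D (Jan 28, 2018), E (Jul 27, 2018), C (Jan 14, 2019).
A would otherwise be senior to C, so under the subordination agreement A and C exchange positions.

F, B, C, D, E, A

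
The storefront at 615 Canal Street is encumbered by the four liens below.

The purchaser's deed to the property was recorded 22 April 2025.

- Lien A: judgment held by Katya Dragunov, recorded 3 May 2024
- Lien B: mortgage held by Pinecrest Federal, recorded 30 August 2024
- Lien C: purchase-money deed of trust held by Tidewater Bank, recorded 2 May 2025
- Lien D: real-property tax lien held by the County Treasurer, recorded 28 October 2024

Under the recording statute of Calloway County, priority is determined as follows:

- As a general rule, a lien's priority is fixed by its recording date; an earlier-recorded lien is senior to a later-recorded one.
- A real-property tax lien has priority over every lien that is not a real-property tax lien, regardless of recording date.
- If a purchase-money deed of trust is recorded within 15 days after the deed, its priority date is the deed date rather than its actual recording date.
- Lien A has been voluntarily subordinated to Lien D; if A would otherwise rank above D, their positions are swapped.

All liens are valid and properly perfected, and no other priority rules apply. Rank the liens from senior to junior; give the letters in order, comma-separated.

Effective dates after the stated exceptions: C relates back to the deed date 22 April 2025.
D, as a real-property tax lien, has superpriority and ranks first.
Among the remaining liens, by effective date: A (3 May 2024), B (30 August 2024), C (22 April 2025).
A already ranks below D; the subordination has no effect.

D, A, B, C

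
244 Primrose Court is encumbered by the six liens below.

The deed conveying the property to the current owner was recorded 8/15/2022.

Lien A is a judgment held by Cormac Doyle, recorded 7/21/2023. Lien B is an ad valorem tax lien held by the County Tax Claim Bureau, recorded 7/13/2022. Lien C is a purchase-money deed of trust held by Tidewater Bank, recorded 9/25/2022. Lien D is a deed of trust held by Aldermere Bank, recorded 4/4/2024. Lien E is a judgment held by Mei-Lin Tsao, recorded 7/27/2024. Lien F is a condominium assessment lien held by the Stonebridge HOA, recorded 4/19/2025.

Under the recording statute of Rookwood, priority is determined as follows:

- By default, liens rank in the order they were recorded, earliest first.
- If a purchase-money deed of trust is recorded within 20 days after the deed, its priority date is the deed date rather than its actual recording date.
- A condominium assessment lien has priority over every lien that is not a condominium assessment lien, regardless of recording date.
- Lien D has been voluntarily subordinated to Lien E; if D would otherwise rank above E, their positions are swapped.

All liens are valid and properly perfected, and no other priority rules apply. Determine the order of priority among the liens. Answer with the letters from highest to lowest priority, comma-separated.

F, B, C, A, E, D

First, effective dates: C missed the 20-day window (41 days after the deed), so its recording date stands.
F is a condominium assessment lien and takes priority over every other lien.
Remaining liens by effective date: B (7/13/2022), C (9/25/2022), A (7/21/2023), D (4/4/2024), E (7/27/2024).
D would otherwise be senior to E, so under the subordination agreement D and E exchange positions.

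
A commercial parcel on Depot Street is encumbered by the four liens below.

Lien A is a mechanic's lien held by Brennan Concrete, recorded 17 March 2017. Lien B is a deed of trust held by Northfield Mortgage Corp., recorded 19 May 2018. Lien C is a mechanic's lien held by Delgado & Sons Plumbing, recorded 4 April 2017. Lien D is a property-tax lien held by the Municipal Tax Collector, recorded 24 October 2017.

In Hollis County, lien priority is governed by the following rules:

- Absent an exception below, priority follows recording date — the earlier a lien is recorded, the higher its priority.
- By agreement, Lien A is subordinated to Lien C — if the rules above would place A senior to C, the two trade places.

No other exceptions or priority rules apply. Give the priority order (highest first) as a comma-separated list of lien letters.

Sorted by effective date: A (17 March 2017), C (4 April 2017), D (24 October 2017), B (19 May 2018).
A is senior to C before the subordination, so the two trade places.

C, A, D, B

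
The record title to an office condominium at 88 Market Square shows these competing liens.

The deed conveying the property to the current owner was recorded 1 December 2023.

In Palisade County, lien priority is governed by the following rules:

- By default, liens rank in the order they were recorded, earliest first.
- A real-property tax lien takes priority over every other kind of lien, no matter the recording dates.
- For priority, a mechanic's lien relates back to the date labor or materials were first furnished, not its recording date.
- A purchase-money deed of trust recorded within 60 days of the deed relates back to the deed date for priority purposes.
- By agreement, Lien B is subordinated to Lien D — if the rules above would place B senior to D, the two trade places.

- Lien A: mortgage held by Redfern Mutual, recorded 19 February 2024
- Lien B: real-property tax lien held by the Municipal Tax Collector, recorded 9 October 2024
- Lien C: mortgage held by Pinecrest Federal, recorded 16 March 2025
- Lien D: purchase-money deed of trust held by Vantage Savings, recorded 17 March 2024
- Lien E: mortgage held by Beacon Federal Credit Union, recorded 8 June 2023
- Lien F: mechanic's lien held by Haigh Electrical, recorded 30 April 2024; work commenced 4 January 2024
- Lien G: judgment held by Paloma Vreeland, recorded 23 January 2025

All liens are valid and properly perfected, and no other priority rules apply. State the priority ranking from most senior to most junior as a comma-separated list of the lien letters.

D, E, F, A, B, G, C

Effective dates: D missed the 60-day window (107 days after the deed), so its recording date stands; F is treated as recorded 4 January 2024, the work-commencement date.
B, as a real-property tax lien, has superpriority and ranks first.
Among the remaining liens, by effective date: E (8 June 2023), F (4 January 2024), A (19 February 2024), D (17 March 2024), G (23 January 2025), C (16 March 2025).
B would otherwise be senior to D, so under the subordination agreement B and D exchange positions.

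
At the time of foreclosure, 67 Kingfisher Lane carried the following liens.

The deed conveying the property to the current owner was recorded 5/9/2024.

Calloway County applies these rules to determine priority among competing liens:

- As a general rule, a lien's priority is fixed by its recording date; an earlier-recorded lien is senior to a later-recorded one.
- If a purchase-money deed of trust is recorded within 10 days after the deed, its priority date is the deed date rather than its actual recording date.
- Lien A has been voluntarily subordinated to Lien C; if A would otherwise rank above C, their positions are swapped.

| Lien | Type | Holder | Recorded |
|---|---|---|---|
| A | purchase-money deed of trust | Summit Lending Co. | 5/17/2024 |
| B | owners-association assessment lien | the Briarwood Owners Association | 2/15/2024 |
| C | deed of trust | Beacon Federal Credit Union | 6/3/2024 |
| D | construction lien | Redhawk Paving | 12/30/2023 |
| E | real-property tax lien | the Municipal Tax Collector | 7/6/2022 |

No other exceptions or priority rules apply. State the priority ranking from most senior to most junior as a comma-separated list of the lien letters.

First, effective dates: A's effective date is the deed date, 5/9/2024.
By effective date: E (7/6/2022), D (12/30/2023), B (2/15/2024), A (5/9/2024), C (6/3/2024).
The subordination applies — A was senior to C — so A and C swap.

E, D, B, C, A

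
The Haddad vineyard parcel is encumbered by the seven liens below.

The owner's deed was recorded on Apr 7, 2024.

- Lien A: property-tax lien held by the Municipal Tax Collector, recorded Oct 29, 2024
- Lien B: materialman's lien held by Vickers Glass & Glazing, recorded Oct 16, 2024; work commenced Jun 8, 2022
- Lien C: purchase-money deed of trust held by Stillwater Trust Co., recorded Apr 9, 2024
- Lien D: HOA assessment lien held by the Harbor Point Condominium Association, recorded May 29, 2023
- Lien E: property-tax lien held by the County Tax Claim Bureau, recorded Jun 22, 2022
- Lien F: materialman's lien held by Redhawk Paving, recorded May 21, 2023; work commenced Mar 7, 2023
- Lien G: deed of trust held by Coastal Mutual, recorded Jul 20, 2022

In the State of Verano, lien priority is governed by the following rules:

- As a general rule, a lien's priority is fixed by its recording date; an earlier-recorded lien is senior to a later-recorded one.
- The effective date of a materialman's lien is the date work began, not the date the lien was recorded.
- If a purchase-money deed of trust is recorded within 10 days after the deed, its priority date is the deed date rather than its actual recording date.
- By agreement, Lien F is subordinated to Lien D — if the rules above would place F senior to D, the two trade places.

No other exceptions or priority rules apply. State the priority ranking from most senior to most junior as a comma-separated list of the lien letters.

Effective dates: B is treated as recorded Jun 8, 2022, the work-commencement date; C was recorded within the 10-day window, so its effective date is the deed date Apr 7, 2024; F relates back to Mar 7, 2023 (work commenced).
By effective date, earliest first: B (Jun 8, 2022), E (Jun 22, 2022), G (Jul 20, 2022), F (Mar 7, 2023), D (May 29, 2023), C (Apr 7, 2024), A (Oct 29, 2024).
F is senior to D before the subordination, so the two trade places.

B, E, G, D, F, C, A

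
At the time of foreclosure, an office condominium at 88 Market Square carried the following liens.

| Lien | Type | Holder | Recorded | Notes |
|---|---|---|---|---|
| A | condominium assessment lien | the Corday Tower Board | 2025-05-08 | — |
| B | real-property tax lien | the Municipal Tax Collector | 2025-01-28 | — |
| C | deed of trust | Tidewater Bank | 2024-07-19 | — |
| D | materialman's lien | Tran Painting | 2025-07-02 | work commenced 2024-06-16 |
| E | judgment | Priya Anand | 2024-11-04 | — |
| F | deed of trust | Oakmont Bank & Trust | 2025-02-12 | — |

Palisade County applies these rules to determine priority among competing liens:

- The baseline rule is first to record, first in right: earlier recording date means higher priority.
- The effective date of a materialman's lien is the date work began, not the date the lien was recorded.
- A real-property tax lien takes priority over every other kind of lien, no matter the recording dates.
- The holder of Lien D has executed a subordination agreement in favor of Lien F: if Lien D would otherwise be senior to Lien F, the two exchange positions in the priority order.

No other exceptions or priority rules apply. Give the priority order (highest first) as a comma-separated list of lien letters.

Effective dates: D is treated as recorded 2024-06-16, the work-commencement date.
B is a real-property tax lien and takes priority over every other lien.
Among the remaining liens, by effective date: D (2024-06-16), C (2024-07-19), E (2024-11-04), F (2025-02-12), A (2025-05-08).
D is senior to F before the subordination, so the two trade places.

B, F, C, E, D, A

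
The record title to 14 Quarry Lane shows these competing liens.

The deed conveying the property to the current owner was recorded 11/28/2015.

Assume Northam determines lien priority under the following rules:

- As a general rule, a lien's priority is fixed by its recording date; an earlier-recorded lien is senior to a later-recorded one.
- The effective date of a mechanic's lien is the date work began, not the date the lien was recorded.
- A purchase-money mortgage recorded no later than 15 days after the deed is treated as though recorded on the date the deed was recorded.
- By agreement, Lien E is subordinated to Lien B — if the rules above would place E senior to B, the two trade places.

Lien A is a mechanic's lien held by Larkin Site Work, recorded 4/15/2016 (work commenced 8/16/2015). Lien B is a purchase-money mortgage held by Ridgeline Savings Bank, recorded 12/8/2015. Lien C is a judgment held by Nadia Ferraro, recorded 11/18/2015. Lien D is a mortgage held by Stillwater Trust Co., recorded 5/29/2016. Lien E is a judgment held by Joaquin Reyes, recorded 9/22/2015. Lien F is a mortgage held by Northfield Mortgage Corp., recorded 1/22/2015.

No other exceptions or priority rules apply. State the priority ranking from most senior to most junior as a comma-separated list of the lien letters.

First, effective dates: A relates back to 8/16/2015 (work commenced); B was recorded within the 15-day window, so its effective date is the deed date 11/28/2015.
By effective date, earliest first: F (1/22/2015), A (8/16/2015), E (9/22/2015), C (11/18/2015), B (11/28/2015), D (5/29/2016).
E is senior to B before the subordination, so the two trade places.

F, A, B, C, E, D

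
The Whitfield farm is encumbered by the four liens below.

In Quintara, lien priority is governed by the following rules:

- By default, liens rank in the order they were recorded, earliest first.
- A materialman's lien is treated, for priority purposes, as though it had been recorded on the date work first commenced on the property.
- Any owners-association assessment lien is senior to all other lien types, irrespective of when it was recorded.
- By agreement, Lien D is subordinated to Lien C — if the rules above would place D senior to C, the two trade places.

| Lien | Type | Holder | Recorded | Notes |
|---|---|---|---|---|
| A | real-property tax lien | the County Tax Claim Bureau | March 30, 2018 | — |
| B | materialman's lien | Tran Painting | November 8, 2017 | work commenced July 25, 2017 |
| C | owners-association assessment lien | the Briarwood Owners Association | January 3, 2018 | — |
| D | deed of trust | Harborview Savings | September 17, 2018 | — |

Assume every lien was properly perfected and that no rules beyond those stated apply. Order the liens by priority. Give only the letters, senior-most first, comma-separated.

Effective dates: B's effective date is July 25, 2017, when work began.
C is an owners-association assessment lien and takes priority over every other lien.
Among the remaining liens, by effective date: B (July 25, 2017), A (March 30, 2018), D (September 17, 2018).
D is already junior to C, so the subordination agreement changes nothing.

C, B, A, D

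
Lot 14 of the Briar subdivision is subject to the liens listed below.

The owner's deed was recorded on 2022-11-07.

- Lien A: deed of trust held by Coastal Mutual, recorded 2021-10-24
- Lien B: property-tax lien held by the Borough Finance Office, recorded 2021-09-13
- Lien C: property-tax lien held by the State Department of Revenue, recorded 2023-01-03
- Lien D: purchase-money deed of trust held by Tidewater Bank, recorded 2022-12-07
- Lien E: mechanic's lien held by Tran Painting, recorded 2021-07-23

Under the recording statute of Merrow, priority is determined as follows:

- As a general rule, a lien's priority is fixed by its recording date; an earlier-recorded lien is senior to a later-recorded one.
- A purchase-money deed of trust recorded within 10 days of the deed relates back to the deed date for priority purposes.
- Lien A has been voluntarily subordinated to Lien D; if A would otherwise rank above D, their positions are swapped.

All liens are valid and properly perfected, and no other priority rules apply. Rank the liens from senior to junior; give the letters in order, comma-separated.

E, B, D, A, C

Effective dates after the stated exceptions: D was recorded 30 days after the deed, outside the 10-day window, so it keeps its recording date.
Ordering by effective date: E (2021-07-23), B (2021-09-13), A (2021-10-24), D (2022-12-07), C (2023-01-03).
A is senior to D before the subordination, so the two trade places.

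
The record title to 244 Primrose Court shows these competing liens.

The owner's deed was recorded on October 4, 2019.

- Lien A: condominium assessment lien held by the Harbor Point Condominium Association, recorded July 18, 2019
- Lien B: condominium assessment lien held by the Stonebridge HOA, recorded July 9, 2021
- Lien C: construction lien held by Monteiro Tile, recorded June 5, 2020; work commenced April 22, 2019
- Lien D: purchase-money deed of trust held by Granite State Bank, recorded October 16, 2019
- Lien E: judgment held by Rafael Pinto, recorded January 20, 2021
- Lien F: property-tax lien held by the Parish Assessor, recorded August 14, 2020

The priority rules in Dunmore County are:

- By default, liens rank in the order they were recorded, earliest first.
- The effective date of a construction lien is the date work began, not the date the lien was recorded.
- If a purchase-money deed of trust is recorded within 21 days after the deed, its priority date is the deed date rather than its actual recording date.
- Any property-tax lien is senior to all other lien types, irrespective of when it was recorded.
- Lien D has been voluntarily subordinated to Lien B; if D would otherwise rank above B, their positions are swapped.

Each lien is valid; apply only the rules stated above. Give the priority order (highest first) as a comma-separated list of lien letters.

First, effective dates: C is treated as recorded April 22, 2019, the work-commencement date; D relates back to the deed date October 4, 2019.
F is a property-tax lien and takes priority over every other lien.
Among the remaining liens, by effective date: C (April 22, 2019), A (July 18, 2019), D (October 4, 2019), E (January 20, 2021), B (July 9, 2021).
The subordination applies — D was senior to B — so D and B swap.

F, C, A, B, E, D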